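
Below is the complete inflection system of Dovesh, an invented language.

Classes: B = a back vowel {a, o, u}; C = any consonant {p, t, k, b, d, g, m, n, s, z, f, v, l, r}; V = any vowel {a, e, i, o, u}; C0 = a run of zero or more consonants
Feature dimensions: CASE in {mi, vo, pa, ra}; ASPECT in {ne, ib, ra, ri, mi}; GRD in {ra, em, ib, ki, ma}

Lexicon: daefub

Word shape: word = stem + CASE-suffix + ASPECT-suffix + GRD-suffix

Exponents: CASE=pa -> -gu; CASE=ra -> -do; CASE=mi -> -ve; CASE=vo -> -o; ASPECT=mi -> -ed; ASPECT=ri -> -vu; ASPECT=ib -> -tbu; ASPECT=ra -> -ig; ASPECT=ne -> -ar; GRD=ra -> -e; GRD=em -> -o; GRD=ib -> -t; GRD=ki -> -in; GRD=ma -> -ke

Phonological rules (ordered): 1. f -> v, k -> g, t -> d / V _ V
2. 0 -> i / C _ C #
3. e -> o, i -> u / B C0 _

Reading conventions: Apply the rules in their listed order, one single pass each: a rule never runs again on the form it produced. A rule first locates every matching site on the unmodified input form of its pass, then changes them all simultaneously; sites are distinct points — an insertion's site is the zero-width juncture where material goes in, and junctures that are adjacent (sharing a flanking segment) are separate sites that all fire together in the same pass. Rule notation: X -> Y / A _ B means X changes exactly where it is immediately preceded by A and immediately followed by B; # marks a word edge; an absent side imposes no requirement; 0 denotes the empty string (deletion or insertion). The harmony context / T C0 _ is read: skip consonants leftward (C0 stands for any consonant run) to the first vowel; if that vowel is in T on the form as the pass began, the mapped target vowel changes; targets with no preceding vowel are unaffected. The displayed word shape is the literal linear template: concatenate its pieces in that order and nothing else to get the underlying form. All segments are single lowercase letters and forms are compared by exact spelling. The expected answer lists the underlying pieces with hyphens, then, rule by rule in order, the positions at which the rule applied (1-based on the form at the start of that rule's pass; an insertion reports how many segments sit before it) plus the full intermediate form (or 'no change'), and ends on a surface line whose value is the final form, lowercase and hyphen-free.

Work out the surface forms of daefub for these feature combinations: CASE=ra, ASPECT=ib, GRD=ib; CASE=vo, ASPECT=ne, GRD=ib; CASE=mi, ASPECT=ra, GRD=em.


cell CASE=ra, ASPECT=ib, GRD=ib:
underlying: daefub-do-tbu-t
1. f -> v, k -> g, t -> d / V _ V: fires at position(s) 4: daevubdotbut
2. 0 -> i / C _ C #: no change
3. e -> o, i -> u / B C0 _: fires at position(s) 3: daovubdotbut
surface: daovubdotbut

cell CASE=vo, ASPECT=ne, GRD=ib:
underlying: daefub-o-ar-t
1. f -> v, k -> g, t -> d / V _ V: fires at position(s) 4: daevuboart
2. 0 -> i / C _ C #: inserts after position(s) 9: daevuboarit
3. e -> o, i -> u / B C0 _: fires at position(s) 3, 10: daovuboarut
surface: daovuboarut

cell CASE=mi, ASPECT=ra, GRD=em:
underlying: daefub-ve-ig-o
1. f -> v, k -> g, t -> d / V _ V: fires at position(s) 4: daevubveigo
2. 0 -> i / C _ C #: no change
3. e -> o, i -> u / B C0 _: fires at position(s) 3, 8: daovubvoigo
surface: daovubvoigo


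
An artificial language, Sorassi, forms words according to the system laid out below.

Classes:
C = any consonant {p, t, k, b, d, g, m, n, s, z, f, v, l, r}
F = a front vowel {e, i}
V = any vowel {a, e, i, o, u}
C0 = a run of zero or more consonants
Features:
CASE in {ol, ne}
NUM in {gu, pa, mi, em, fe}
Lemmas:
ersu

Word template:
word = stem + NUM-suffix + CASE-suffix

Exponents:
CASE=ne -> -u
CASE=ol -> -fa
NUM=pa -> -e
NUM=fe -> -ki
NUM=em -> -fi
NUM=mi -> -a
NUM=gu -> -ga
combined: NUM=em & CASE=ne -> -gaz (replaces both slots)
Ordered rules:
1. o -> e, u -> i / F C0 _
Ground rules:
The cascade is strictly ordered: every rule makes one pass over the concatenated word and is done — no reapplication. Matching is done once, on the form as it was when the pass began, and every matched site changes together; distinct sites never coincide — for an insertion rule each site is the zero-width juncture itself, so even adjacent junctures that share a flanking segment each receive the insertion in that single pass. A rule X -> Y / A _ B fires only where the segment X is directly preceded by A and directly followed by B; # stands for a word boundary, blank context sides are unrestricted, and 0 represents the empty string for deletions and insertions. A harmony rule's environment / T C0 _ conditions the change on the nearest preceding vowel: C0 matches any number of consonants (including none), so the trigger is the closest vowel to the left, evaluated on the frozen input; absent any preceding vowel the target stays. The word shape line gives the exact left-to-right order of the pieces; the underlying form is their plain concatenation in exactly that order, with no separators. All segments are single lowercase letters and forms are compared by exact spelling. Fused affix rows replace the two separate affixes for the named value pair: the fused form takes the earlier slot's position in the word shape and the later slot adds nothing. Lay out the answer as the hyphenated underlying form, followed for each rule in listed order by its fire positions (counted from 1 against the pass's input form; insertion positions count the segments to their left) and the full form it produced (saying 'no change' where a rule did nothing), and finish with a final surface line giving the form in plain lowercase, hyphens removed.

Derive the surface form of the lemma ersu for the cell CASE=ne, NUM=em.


underlying: ersu-gaz
1. o -> e, u -> i / F C0 _: fires at position(s) 4: ersigaz
surface: ersigaz


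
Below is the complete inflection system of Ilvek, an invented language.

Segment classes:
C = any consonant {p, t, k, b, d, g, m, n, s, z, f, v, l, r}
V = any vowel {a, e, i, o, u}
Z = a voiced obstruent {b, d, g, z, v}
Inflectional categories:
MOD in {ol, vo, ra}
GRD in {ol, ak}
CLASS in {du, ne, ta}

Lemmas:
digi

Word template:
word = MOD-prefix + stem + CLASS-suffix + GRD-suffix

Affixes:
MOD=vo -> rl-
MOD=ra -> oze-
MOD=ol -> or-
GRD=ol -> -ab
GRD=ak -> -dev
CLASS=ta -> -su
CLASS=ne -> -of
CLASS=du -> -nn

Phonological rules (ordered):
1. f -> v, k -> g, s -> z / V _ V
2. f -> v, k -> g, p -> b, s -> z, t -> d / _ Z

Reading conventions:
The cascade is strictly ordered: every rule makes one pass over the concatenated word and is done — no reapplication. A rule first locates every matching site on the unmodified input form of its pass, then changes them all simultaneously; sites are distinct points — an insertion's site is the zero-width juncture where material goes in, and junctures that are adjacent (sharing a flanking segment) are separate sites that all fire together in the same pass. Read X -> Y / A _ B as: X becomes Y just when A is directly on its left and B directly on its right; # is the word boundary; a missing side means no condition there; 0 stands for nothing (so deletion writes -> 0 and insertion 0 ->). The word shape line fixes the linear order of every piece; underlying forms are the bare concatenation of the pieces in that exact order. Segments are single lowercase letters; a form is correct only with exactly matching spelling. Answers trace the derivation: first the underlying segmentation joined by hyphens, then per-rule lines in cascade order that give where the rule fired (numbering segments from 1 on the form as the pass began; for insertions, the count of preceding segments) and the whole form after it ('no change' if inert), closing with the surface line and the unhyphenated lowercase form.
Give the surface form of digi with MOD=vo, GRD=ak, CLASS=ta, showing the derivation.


underlying: rl-digi-su-dev
1. f -> v, k -> g, s -> z / V _ V: fires at position(s) 7: rldigizudev
2. f -> v, k -> g, p -> b, s -> z, t -> d / _ Z: no change
surface: rldigizudev


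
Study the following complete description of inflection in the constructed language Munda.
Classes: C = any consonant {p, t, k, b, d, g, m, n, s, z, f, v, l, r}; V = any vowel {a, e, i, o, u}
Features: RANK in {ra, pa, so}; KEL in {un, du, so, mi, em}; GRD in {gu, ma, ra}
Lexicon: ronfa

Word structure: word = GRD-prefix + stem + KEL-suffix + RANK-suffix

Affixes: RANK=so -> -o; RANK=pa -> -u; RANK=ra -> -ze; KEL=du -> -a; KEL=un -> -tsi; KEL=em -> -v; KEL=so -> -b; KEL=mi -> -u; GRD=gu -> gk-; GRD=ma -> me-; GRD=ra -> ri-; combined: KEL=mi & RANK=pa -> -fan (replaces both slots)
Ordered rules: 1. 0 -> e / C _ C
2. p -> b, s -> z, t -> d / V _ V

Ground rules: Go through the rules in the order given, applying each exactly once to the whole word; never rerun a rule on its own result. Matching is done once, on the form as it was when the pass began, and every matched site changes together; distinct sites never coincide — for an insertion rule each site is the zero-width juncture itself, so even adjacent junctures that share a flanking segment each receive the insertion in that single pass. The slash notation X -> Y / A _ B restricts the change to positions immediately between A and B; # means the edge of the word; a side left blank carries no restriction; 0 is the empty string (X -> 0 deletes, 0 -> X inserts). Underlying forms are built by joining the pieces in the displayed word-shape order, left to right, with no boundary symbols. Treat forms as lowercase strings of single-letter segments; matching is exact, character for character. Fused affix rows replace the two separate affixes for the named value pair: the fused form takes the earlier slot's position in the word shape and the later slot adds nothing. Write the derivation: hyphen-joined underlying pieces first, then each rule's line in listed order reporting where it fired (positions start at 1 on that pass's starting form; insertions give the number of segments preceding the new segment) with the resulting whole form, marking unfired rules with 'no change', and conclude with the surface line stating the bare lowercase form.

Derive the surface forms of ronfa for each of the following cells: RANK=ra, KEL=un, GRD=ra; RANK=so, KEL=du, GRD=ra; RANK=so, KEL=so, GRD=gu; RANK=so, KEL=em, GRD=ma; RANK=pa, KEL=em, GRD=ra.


cell RANK=ra, KEL=un, GRD=ra:
underlying: ri-ronfa-tsi-ze
1. 0 -> e / C _ C: inserts after position(s) 5, 8: rironefatesize
2. p -> b, s -> z, t -> d / V _ V: fires at position(s) 9, 11: rironefadezize
surface: rironefadezize

cell RANK=so, KEL=du, GRD=ra:
underlying: ri-ronfa-a-o
1. 0 -> e / C _ C: inserts after position(s) 5: rironefaao
2. p -> b, s -> z, t -> d / V _ V: no change
surface: rironefaao

cell RANK=so, KEL=so, GRD=gu:
underlying: gk-ronfa-b-o
1. 0 -> e / C _ C: inserts after position(s) 1, 2, 5: gekeronefabo
2. p -> b, s -> z, t -> d / V _ V: no change
surface: gekeronefabo

cell RANK=so, KEL=em, GRD=ma:
underlying: me-ronfa-v-o
1. 0 -> e / C _ C: inserts after position(s) 5: meronefavo
2. p -> b, s -> z, t -> d / V _ V: no change
surface: meronefavo

cell RANK=pa, KEL=em, GRD=ra:
underlying: ri-ronfa-v-u
1. 0 -> e / C _ C: inserts after position(s) 5: rironefavu
2. p -> b, s -> z, t -> d / V _ V: no change
surface: rironefavu


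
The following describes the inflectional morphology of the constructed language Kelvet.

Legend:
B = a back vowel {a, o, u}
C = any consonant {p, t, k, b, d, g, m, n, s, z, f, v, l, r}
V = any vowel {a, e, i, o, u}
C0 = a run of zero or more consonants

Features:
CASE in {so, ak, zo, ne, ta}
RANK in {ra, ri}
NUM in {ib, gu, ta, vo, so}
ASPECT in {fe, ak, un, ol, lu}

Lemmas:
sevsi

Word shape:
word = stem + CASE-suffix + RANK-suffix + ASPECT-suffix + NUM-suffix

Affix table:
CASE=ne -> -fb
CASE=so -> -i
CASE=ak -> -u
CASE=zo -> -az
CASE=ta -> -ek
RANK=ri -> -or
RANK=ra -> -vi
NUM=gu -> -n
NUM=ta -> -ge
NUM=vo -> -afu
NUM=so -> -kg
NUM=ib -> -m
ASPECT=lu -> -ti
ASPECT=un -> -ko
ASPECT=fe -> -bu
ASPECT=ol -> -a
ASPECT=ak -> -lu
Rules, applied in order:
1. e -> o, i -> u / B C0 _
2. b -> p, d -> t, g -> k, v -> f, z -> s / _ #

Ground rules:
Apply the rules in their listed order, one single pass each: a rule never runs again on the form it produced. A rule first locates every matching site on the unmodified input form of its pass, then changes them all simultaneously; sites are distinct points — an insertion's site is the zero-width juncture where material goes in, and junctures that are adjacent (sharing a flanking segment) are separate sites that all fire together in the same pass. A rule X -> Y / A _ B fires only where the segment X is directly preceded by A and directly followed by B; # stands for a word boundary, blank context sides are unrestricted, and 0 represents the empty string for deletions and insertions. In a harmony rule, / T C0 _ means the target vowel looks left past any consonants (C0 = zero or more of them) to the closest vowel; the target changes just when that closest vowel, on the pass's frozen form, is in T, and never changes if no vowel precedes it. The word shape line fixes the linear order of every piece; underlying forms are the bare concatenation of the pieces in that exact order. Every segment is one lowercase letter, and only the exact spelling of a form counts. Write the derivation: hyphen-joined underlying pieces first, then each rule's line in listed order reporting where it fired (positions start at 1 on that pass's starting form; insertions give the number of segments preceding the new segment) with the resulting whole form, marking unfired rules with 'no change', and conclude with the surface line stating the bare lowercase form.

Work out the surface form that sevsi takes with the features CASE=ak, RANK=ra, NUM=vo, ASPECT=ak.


underlying: sevsi-u-vi-lu-afu
1. e -> o, i -> u / B C0 _: fires at position(s) 8: sevsiuvuluafu
2. b -> p, d -> t, g -> k, v -> f, z -> s / _ #: no change
surface: sevsiuvuluafu


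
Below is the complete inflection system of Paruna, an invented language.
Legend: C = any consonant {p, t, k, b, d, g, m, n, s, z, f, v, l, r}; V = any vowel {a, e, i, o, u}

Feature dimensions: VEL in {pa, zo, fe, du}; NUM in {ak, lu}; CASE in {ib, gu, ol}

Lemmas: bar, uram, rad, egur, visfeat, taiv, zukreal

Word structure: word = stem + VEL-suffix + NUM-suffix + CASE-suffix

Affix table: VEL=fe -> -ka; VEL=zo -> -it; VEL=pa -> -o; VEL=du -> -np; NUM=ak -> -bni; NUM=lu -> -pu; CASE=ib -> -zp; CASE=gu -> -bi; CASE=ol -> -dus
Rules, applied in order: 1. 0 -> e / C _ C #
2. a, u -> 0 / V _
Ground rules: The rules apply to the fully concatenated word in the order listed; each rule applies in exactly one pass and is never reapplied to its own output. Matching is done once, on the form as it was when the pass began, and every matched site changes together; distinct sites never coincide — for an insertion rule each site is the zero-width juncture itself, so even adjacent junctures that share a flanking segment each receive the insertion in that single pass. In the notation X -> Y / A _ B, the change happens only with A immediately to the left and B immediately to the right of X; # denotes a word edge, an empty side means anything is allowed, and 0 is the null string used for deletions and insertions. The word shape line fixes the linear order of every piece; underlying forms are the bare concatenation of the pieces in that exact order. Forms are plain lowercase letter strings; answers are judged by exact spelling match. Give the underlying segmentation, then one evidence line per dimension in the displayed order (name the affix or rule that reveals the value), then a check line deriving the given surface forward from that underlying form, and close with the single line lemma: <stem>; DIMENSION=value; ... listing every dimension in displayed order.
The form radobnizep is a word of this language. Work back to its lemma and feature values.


underlying: rad-o-bni-zp
VEL=pa - signalled by the affix -o
NUM=ak - signalled by the affix -bni
CASE=ib - signalled by the affix -zp
check: radobnizp -> radobnizep -> radobnizep
lemma: rad; VEL=pa; NUM=ak; CASE=ib


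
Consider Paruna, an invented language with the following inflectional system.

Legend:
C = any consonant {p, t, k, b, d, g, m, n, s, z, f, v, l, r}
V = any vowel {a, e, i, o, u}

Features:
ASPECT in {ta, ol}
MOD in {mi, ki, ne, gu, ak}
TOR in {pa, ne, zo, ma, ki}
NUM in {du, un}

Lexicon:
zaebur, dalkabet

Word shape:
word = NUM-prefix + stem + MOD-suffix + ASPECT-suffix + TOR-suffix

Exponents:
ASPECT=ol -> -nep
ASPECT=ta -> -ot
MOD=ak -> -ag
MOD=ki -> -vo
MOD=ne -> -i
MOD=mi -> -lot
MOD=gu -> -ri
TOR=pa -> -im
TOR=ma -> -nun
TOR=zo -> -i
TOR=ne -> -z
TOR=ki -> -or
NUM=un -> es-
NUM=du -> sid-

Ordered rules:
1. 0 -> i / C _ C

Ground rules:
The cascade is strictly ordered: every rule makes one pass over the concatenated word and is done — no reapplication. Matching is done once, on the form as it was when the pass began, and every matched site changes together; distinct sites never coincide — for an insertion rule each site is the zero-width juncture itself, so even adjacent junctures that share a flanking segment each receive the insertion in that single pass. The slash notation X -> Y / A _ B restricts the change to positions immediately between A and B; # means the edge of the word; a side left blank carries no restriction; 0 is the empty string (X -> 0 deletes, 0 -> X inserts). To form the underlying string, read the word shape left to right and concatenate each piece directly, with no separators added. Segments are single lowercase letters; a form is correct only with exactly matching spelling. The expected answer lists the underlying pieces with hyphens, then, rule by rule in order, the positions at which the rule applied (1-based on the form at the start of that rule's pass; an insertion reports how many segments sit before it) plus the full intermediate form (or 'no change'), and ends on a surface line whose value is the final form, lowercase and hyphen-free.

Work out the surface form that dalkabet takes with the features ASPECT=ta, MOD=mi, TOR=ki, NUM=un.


underlying: es-dalkabet-lot-ot-or
1. 0 -> i / C _ C: inserts after position(s) 2, 5, 10: esidalikabetilototor
surface: esidalikabetilototor


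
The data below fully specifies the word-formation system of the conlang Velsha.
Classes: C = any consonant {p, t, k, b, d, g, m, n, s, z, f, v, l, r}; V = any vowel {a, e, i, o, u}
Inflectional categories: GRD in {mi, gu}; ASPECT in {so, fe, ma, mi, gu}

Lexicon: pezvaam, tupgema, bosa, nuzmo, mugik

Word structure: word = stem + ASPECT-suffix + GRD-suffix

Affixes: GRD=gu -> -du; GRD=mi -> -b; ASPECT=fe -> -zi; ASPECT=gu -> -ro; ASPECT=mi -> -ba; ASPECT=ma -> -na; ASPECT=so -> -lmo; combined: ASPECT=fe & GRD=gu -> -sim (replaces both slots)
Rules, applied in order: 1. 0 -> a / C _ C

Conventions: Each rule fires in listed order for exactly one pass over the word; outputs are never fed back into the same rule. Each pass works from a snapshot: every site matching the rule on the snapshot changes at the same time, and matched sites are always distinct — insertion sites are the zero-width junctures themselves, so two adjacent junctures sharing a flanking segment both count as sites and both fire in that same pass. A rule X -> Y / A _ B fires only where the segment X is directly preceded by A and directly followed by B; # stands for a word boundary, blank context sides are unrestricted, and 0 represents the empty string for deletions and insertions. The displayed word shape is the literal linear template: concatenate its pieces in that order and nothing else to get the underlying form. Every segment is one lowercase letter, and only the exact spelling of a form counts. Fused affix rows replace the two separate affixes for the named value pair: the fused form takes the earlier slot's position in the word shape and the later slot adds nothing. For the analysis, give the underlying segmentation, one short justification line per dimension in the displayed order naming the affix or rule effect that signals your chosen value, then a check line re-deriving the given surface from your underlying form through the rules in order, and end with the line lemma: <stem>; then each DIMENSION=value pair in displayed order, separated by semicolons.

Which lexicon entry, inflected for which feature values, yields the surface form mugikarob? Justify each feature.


underlying: mugik-ro-b
GRD=mi - signalled by the affix -b
ASPECT=gu - signalled by the affix -ro
check: mugikrob -> mugikarob
lemma: mugik; GRD=mi; ASPECT=gu


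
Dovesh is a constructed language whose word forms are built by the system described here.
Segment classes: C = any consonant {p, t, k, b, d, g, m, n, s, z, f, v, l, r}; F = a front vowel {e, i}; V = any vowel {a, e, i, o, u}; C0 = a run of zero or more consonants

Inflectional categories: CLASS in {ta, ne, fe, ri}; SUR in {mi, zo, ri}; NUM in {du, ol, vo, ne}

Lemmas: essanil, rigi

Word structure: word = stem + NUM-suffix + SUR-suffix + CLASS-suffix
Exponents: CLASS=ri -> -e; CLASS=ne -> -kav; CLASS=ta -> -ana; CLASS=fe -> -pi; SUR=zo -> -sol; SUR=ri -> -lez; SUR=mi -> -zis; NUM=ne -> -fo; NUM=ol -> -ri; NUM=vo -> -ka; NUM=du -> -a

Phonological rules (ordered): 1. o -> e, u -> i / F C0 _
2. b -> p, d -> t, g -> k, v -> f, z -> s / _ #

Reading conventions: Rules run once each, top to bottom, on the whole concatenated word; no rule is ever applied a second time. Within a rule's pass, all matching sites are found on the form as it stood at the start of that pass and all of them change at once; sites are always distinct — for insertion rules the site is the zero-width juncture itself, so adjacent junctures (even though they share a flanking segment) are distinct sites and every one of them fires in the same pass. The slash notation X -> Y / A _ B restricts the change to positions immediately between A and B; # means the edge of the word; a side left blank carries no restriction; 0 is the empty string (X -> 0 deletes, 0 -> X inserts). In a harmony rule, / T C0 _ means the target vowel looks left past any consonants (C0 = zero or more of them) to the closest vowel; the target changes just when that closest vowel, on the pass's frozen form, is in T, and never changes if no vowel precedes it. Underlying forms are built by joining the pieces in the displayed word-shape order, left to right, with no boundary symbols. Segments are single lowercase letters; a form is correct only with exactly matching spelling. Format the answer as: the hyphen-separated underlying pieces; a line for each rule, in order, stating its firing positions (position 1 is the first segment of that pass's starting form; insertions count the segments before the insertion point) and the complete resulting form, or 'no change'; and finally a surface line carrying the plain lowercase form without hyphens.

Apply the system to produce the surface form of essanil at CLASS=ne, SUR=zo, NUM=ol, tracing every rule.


underlying: essanil-ri-sol-kav
1. o -> e, u -> i / F C0 _: fires at position(s) 11: essanilriselkav
2. b -> p, d -> t, g -> k, v -> f, z -> s / _ #: fires at position(s) 15: essanilriselkaf
surface: essanilriselkaf


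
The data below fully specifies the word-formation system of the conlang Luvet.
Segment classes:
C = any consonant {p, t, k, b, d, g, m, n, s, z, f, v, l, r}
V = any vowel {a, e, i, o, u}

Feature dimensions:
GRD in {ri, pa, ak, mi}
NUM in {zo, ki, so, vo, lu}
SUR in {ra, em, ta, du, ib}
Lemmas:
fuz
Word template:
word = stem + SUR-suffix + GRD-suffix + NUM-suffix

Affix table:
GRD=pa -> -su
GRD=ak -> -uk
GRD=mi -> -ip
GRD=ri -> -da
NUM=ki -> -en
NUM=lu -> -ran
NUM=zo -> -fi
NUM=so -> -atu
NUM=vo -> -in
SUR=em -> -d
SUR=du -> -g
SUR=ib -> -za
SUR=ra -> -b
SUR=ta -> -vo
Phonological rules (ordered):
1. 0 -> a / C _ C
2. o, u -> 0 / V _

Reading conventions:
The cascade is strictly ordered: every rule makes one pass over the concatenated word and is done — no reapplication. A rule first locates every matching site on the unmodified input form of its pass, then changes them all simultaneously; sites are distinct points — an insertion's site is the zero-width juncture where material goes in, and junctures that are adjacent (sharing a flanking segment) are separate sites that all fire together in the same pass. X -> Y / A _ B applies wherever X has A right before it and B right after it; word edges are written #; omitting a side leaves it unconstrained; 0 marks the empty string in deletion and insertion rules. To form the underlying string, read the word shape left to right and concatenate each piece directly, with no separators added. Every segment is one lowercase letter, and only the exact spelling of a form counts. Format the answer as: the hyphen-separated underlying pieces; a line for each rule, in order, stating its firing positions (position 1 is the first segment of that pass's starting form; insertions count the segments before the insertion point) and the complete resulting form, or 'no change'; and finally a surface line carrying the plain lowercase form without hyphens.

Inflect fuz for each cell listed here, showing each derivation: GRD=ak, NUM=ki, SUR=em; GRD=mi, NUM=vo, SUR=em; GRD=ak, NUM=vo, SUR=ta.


cell GRD=ak, NUM=ki, SUR=em:
underlying: fuz-d-uk-en
1. 0 -> a / C _ C: inserts after position(s) 3: fuzaduken
2. o, u -> 0 / V _: no change
surface: fuzaduken

cell GRD=mi, NUM=vo, SUR=em:
underlying: fuz-d-ip-in
1. 0 -> a / C _ C: inserts after position(s) 3: fuzadipin
2. o, u -> 0 / V _: no change
surface: fuzadipin

cell GRD=ak, NUM=vo, SUR=ta:
underlying: fuz-vo-uk-in
1. 0 -> a / C _ C: inserts after position(s) 3: fuzavoukin
2. o, u -> 0 / V _: fires at position(s) 7: fuzavokin
surface: fuzavokin


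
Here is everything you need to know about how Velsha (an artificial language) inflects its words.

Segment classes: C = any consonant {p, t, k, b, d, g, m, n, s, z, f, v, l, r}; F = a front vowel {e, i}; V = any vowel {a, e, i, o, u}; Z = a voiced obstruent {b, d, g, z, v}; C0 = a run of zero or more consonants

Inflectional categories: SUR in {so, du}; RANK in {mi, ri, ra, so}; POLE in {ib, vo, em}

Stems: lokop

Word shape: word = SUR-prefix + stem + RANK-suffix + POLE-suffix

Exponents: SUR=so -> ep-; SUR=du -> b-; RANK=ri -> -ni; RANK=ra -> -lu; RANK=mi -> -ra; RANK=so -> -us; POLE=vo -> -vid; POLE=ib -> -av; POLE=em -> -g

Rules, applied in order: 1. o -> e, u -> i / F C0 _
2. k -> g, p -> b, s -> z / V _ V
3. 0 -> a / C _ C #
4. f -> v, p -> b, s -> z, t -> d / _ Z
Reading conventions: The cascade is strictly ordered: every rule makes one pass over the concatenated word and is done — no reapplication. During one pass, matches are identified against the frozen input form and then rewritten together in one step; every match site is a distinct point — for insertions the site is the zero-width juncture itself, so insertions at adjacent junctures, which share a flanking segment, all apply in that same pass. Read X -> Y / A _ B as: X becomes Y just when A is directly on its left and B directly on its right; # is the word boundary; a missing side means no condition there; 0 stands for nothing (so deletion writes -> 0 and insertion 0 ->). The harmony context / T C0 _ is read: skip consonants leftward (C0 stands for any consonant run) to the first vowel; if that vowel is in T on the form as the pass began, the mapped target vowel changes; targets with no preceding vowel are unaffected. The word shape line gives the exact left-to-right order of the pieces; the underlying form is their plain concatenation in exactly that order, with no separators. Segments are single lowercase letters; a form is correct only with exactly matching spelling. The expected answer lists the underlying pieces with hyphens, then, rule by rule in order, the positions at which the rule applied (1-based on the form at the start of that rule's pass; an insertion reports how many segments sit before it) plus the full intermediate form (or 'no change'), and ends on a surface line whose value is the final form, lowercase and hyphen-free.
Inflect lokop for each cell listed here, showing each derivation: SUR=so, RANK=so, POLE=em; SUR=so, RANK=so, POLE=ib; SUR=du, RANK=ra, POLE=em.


cell SUR=so, RANK=so, POLE=em:
underlying: ep-lokop-us-g
1. o -> e, u -> i / F C0 _: fires at position(s) 4: eplekopusg
2. k -> g, p -> b, s -> z / V _ V: fires at position(s) 5, 7: eplegobusg
3. 0 -> a / C _ C #: inserts after position(s) 9: eplegobusag
4. f -> v, p -> b, s -> z, t -> d / _ Z: no change
surface: eplegobusag

cell SUR=so, RANK=so, POLE=ib:
underlying: ep-lokop-us-av
1. o -> e, u -> i / F C0 _: fires at position(s) 4: eplekopusav
2. k -> g, p -> b, s -> z / V _ V: fires at position(s) 5, 7, 9: eplegobuzav
3. 0 -> a / C _ C #: no change
4. f -> v, p -> b, s -> z, t -> d / _ Z: no change
surface: eplegobuzav

cell SUR=du, RANK=ra, POLE=em:
underlying: b-lokop-lu-g
1. o -> e, u -> i / F C0 _: no change
2. k -> g, p -> b, s -> z / V _ V: fires at position(s) 4: blogoplug
3. 0 -> a / C _ C #: no change
4. f -> v, p -> b, s -> z, t -> d / _ Z: no change
surface: blogoplug


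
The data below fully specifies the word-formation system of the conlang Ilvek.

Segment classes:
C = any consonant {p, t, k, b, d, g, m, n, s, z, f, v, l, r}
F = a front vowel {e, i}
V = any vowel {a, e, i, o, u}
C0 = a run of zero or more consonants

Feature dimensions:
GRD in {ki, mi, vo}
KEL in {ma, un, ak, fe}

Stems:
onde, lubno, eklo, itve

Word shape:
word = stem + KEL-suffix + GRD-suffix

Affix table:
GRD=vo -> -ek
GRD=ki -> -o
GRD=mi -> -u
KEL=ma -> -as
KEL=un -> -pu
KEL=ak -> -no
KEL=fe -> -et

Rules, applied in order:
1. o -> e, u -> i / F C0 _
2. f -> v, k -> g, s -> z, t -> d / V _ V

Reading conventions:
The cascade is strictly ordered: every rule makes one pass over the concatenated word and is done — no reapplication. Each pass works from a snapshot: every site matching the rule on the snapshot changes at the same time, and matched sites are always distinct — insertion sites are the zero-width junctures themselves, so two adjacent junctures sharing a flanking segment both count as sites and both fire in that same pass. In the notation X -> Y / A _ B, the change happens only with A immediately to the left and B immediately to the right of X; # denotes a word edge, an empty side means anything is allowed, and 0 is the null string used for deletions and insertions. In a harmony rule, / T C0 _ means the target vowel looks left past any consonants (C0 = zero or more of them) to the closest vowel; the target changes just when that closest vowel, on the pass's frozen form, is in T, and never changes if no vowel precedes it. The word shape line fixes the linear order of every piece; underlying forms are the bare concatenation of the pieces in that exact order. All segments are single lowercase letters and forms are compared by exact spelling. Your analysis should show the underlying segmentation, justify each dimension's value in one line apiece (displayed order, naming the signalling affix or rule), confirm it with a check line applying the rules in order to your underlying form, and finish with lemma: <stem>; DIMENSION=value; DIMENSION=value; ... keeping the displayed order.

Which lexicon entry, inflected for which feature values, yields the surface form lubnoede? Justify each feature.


underlying: lubno-et-o
GRD=ki - signalled by the affix -o
KEL=fe - signalled by the affix -et
check: lubnoeto -> lubnoete -> lubnoede
lemma: lubno; GRD=ki; KEL=fe


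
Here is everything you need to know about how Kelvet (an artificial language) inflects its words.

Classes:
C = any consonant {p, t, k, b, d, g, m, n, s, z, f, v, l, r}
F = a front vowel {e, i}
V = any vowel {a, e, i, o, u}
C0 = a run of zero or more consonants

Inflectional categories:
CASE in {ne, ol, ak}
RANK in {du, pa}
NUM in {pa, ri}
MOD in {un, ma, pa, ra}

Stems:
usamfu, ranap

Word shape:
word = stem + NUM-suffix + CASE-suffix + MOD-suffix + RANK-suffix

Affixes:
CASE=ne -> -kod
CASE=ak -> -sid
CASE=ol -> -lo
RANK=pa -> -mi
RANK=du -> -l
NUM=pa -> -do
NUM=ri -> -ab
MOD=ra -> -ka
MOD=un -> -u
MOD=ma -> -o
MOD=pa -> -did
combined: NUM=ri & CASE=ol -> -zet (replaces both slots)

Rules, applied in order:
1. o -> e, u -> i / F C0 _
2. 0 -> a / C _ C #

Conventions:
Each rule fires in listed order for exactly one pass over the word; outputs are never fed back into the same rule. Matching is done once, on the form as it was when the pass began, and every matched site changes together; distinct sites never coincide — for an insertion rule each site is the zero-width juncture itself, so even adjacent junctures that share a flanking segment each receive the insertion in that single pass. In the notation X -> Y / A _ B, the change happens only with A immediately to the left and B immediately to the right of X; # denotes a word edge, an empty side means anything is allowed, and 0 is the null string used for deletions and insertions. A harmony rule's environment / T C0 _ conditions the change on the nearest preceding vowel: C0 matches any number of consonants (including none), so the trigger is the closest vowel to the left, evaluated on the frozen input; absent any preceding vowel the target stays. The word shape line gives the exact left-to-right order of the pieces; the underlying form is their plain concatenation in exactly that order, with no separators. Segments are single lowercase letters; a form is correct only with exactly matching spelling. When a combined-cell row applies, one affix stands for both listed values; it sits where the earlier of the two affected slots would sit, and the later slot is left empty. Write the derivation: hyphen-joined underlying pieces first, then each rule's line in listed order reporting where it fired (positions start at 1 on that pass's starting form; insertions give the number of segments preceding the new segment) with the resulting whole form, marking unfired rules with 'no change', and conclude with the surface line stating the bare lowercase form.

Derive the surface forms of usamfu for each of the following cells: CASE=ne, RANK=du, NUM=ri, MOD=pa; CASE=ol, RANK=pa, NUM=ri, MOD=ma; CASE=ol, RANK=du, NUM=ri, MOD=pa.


cell CASE=ne, RANK=du, NUM=ri, MOD=pa:
underlying: usamfu-ab-kod-did-l
1. o -> e, u -> i / F C0 _: no change
2. 0 -> a / C _ C #: inserts after position(s) 14: usamfuabkoddidal
surface: usamfuabkoddidal

cell CASE=ol, RANK=pa, NUM=ri, MOD=ma:
underlying: usamfu-zet-o-mi
1. o -> e, u -> i / F C0 _: fires at position(s) 10: usamfuzetemi
2. 0 -> a / C _ C #: no change
surface: usamfuzetemi

cell CASE=ol, RANK=du, NUM=ri, MOD=pa:
underlying: usamfu-zet-did-l
1. o -> e, u -> i / F C0 _: no change
2. 0 -> a / C _ C #: inserts after position(s) 12: usamfuzetdidal
surface: usamfuzetdidal


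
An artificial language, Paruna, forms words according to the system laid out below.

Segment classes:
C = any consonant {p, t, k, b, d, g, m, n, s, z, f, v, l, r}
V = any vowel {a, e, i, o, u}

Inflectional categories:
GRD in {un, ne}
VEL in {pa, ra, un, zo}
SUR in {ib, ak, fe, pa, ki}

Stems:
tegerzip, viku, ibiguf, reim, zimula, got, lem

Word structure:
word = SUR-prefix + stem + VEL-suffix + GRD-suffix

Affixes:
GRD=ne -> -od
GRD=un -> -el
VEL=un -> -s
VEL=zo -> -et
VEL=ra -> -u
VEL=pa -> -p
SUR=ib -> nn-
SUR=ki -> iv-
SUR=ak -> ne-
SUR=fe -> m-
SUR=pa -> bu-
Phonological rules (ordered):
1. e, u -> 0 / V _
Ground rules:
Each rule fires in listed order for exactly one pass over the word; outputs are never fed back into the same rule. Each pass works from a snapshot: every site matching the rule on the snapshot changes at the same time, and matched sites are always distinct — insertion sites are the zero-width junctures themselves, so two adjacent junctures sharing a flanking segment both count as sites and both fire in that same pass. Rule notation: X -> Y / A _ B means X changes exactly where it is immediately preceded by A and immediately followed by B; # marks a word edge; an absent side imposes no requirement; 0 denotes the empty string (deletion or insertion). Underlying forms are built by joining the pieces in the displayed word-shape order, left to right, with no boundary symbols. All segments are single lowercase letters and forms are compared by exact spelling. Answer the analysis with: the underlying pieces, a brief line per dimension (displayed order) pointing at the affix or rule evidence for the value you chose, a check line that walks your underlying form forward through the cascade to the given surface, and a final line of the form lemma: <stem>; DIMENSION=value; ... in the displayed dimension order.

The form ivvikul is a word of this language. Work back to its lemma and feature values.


underlying: iv-viku-u-el
GRD=un - signalled by the affix -el
VEL=ra - signalled by the affix -u
SUR=ki - signalled by the affix iv-
check: ivvikuuel -> ivvikul
lemma: viku; GRD=un; VEL=ra; SUR=ki


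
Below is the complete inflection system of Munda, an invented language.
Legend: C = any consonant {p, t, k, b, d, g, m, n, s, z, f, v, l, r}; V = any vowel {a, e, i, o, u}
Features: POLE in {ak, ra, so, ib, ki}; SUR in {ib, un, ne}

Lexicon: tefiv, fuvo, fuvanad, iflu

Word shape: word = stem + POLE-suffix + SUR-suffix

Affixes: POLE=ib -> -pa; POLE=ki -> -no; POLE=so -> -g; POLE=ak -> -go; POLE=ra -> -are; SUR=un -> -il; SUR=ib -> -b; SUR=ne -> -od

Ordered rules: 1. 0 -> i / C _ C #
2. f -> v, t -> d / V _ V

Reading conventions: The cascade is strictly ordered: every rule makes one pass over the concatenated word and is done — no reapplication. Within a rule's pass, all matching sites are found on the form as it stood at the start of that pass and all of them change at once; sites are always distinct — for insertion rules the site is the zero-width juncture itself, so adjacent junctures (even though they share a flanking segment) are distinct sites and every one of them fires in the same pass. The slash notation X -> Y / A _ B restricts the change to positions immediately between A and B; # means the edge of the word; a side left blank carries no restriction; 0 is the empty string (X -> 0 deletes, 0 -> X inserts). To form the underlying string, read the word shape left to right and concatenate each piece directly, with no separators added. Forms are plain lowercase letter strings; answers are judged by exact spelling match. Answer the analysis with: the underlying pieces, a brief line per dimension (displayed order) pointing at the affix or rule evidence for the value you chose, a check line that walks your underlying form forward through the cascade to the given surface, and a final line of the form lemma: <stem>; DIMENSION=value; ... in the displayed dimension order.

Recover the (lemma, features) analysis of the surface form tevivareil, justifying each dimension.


underlying: tefiv-are-il
POLE=ra - signalled by the affix -are
SUR=un - signalled by the affix -il
check: tefivareil -> tefivareil -> tevivareil
lemma: tefiv; POLE=ra; SUR=un


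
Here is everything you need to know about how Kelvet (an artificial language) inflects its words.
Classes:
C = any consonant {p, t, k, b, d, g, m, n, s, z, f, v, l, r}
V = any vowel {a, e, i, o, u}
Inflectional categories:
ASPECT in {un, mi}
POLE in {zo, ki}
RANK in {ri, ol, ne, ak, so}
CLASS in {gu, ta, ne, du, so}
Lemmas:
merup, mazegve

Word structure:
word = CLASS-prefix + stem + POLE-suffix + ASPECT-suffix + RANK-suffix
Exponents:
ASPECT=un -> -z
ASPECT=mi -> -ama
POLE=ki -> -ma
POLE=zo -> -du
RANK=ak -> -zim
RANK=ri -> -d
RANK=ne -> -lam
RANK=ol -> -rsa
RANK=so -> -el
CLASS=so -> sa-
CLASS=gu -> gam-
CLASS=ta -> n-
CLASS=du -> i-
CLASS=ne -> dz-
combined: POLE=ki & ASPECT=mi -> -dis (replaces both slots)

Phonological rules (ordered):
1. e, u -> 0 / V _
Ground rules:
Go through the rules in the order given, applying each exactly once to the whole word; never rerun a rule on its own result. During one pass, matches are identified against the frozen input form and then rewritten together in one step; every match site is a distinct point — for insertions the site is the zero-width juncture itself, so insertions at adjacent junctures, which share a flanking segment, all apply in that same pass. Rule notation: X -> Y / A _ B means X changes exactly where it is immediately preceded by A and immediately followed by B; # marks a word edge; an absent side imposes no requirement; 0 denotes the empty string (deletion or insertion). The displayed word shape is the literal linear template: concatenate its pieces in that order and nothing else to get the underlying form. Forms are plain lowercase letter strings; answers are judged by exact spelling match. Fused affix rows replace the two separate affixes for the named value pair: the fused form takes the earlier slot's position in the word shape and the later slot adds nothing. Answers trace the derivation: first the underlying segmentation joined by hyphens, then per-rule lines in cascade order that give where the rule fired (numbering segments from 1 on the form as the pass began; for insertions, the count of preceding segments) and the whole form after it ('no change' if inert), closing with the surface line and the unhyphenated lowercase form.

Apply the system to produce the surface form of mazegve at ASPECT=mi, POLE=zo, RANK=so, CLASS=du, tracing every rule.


underlying: i-mazegve-du-ama-el
1. e, u -> 0 / V _: fires at position(s) 14: imazegveduamal
surface: imazegveduamal
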